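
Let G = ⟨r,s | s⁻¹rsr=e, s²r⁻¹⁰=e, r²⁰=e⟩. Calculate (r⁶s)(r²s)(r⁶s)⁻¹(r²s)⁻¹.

[(r⁶s), (r²s)] = (r⁶s)·(r²s)·(r⁶s)⁻¹·(r²s)⁻¹.
  (r⁶s) · (r²s) = r¹⁴
  (r¹⁴) · (r⁶s⁻¹) = s⁻¹
  (s⁻¹) · (r²s⁻¹) = r⁸

Answer: r⁸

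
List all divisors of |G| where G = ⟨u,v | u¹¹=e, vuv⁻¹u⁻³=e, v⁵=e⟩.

|G| = 55 = 5 · 11. By Lagrange's theorem the order of any subgroup divides 55; the divisors of 55 are 1, 5, 11, 55.

Answer: 1, 5, 11, 55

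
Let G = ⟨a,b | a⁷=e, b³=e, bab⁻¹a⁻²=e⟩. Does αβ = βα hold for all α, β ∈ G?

a·b = ab but b·a = a²b, so a·b ≠ b·a and G is not abelian.

Answer: No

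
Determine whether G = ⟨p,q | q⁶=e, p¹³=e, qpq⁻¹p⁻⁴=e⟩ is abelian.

p·q = pq but q·p = p⁴q, so p·q ≠ q·p and G is not abelian.

Answer: No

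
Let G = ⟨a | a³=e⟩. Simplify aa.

Compute a · a by multiplying left to right and reducing via the relations at each step:
  a · a = a²

Answer: a²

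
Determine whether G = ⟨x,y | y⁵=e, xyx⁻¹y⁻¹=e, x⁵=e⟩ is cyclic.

|G| = 25, but the maximum element order in G is 5 < 25. No single element generates all of G, so G is not cyclic.

Answer: No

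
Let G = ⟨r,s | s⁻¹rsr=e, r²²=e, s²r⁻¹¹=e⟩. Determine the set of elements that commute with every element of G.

An element z ∈ Z(G) iff z commutes with every generator.
For example r¹¹ is central: (r¹¹)·r = r¹² = r·(r¹¹); (r¹¹)·s = s⁻¹ = s·(r¹¹).
Whereas r ∉ Z(G) since r·s = rs ≠ r¹⁰s⁻¹ = s·r.
Checking each of the 44 elements this way gives Z(G) = {e, r¹¹}, of order 2.

Answer: {e, r¹¹}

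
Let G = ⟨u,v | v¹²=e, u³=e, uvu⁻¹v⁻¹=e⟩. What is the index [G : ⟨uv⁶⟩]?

First find ord(uv⁶) by computing successive powers:
  (uv⁶)¹ = uv⁶, (uv⁶)² = u², (uv⁶)³ = v⁶, (uv⁶)⁴ = u, (uv⁶)⁵ = u²v⁶, (uv⁶)⁶ = e.
So |⟨uv⁶⟩| = ord(uv⁶) = 6. With |G| = 36, by Lagrange [G : ⟨uv⁶⟩] = 36/6 = 6.

Answer: 6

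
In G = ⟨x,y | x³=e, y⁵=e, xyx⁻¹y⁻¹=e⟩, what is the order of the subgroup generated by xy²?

|⟨xy²⟩| equals the order of xy². Compute successive powers until reaching e:
  (xy²)¹ = xy², (xy²)² = x²y⁴, (xy²)³ = y, (xy²)⁴ = xy³, (xy²)⁵ = x², (xy²)⁶ = y², (xy²)⁷ = xy⁴, (xy²)⁸ = x²y, (xy²)⁹ = y³, (xy²)¹⁰ = x, (xy²)¹¹ = x²y², (xy²)¹² = y⁴, (xy²)¹³ = xy, (xy²)¹⁴ = x²y³, (xy²)¹⁵ = e.
The smallest positive k with (xy²)ᵏ = e is 15, so |⟨xy²⟩| = 15.

Answer: 15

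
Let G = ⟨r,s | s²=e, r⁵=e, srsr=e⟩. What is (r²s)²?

Compute successive powers of (r²s), reducing at each step:
  (r²s)²: (r²s) · r² = s;   s · s = e

Answer: e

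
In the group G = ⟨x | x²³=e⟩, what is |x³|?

Compute successive powers until reaching e:
  (x³)¹ = x³, (x³)² = x⁶, (x³)³ = x⁹, (x³)⁴ = x¹², (x³)⁵ = x¹⁵, (x³)⁶ = x¹⁸, (x³)⁷ = x²¹, (x³)⁸ = x, (x³)⁹ = x⁴, (x³)¹⁰ = x⁷, (x³)¹¹ = x¹⁰, (x³)¹² = x¹³, (x³)¹³ = x¹⁶, (x³)¹⁴ = x¹⁹, (x³)¹⁵ = x²², (x³)¹⁶ = x², (x³)¹⁷ = x⁵, (x³)¹⁸ = x⁸, (x³)¹⁹ = x¹¹, (x³)²⁰ = x¹⁴, (x³)²¹ = x¹⁷, (x³)²² = x²⁰, (x³)²³ = e.
The smallest positive k with (x³)ᵏ = e is 23.

Answer: 23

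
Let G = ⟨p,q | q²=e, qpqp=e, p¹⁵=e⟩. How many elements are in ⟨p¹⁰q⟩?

|⟨p¹⁰q⟩| equals the order of p¹⁰q. Compute successive powers until reaching e:
  (p¹⁰q)¹ = p¹⁰q, (p¹⁰q)² = e.
The smallest positive k with (p¹⁰q)ᵏ = e is 2, so |⟨p¹⁰q⟩| = 2.

Answer: 2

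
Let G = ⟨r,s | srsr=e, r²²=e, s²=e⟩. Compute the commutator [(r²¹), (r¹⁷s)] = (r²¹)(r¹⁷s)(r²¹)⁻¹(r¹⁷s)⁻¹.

[(r²¹), (r¹⁷s)] = (r²¹)·(r¹⁷s)·(r²¹)⁻¹·(r¹⁷s)⁻¹.
  (r²¹) · (r¹⁷s) = r¹⁶s
  (r¹⁶s) · r = r¹⁵s
  (r¹⁵s) · (r¹⁷s) = r²⁰

Answer: r²⁰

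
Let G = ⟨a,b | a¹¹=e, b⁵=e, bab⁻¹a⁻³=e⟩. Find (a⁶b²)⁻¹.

The order of (a⁶b²) is 5 (smallest k with (a⁶b²)ᵏ = e), so (a⁶b²)⁻¹ = (a⁶b²)⁴ = a³b³.
Check: (a⁶b²) · (a³b³) → (a⁶b²) · a³ = b²;   (b²) · b³ = e, giving e as required.

Answer: a³b³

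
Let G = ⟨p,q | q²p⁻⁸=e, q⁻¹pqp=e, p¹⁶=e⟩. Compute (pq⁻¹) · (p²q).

Compute (pq⁻¹) · (p²q) by multiplying left to right and reducing via the relations at each step:
  (pq⁻¹) · p² = p⁷q
  (p⁷q) · q = p¹⁵

Answer: p¹⁵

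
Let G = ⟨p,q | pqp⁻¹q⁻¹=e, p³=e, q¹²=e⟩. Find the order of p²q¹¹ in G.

Compute successive powers until reaching e:
  (p²q¹¹)¹ = p²q¹¹, (p²q¹¹)² = pq¹⁰, (p²q¹¹)³ = q⁹, (p²q¹¹)⁴ = p²q⁸, (p²q¹¹)⁵ = pq⁷, (p²q¹¹)⁶ = q⁶, (p²q¹¹)⁷ = p²q⁵, (p²q¹¹)⁸ = pq⁴, (p²q¹¹)⁹ = q³, (p²q¹¹)¹⁰ = p²q², (p²q¹¹)¹¹ = pq, (p²q¹¹)¹² = e.
The smallest positive k with (p²q¹¹)ᵏ = e is 12.

Answer: 12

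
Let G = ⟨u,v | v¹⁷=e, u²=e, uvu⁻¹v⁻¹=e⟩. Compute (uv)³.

Compute successive powers of (uv), reducing at each step:
  (uv)²: (uv) · u = v;   v · v = v²
  (uv)³: (v²) · u = uv²;   (uv²) · v = uv³

Answer: uv³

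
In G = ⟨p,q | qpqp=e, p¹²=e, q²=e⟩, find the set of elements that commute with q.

⟨q⟩ ⊆ C_G(q) since powers of q commute with q; so |C_G(q)| ≥ |⟨q⟩| = 2.
By orbit–stabilizer, |C_G(q)| = |G| / |conj. class of q| = 24 / 6 = 4.
The 4 elements commuting with q are {e, p⁶, q, p⁶q}.

Answer: {e, p⁶, q, p⁶q}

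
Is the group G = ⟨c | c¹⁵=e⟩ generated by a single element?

|G| = 15. The element c has order 15 (its powers give 15 distinct elements), so ⟨c⟩ = G and G is cyclic.

Answer: Yes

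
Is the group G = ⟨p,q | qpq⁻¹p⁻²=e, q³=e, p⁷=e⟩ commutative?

p·q = pq but q·p = p²q, so p·q ≠ q·p and G is not abelian.

Answer: No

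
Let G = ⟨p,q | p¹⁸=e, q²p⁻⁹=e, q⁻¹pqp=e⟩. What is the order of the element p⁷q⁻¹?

Compute successive powers until reaching e:
  (p⁷q⁻¹)¹ = p⁷q⁻¹, (p⁷q⁻¹)² = p⁹, (p⁷q⁻¹)³ = p⁷q, (p⁷q⁻¹)⁴ = e.
The smallest positive k with (p⁷q⁻¹)ᵏ = e is 4.

Answer: 4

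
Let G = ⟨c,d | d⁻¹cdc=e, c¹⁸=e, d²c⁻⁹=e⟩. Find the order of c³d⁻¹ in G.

Compute successive powers until reaching e:
  (c³d⁻¹)¹ = c³d⁻¹, (c³d⁻¹)² = c⁹, (c³d⁻¹)³ = c³d, (c³d⁻¹)⁴ = e.
The smallest positive k with (c³d⁻¹)ᵏ = e is 4.

Answer: 4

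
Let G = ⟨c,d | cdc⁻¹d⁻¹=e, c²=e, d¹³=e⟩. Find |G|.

Enumerate words in the generators, reducing via the relations: the distinct elements are
  {c, d, e, cd, d², d³, d⁴, d⁵, d⁶, d⁷, d⁸, d⁹, cd², cd³, cd⁴, cd⁵, cd⁶, cd⁷, cd⁸, cd⁹, d¹², d¹¹, d¹⁰, cd¹², cd¹¹, cd¹⁰}.
No further products give new elements, so |G| = 26.

Answer: 26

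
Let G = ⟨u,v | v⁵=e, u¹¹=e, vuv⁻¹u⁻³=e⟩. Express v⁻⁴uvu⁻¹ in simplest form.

Multiply left to right, reducing at each step:
  v · u = u³v
  (u³v) · v = u³v²
  (u³v²) · u⁻¹ = u⁵v²

Answer: u⁵v²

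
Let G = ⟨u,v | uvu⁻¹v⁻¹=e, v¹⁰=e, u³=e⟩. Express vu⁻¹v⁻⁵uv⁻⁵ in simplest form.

Multiply left to right, reducing at each step:
  v · u⁻¹ = u²v
  (u²v) · v⁻⁵ = u²v⁶
  (u²v⁶) · u = v⁶
  (v⁶) · v⁻⁵ = v

Answer: v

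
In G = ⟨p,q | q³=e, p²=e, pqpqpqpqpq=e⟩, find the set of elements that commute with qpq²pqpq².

⟨qpq²pqpq²⟩ ⊆ C_G(qpq²pqpq²) since powers of qpq²pqpq² commute with qpq²pqpq²; so |C_G(qpq²pqpq²)| ≥ |⟨qpq²pqpq²⟩| = 2.
By orbit–stabilizer, |C_G(qpq²pqpq²)| = |G| / |conj. class of qpq²pqpq²| = 60 / 15 = 4.
The 4 elements commuting with qpq²pqpq² are {e, pq²pqp, q²pq²pqpq, qpq²pqpq²}.

Answer: {e, pq²pqp, q²pq²pqpq, qpq²pqpq²}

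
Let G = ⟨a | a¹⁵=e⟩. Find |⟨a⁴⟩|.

|⟨a⁴⟩| equals the order of a⁴. Compute successive powers until reaching e:
  (a⁴)¹ = a⁴, (a⁴)² = a⁸, (a⁴)³ = a¹², (a⁴)⁴ = a, (a⁴)⁵ = a⁵, (a⁴)⁶ = a⁹, (a⁴)⁷ = a¹³, (a⁴)⁸ = a², (a⁴)⁹ = a⁶, (a⁴)¹⁰ = a¹⁰, (a⁴)¹¹ = a¹⁴, (a⁴)¹² = a³, (a⁴)¹³ = a⁷, (a⁴)¹⁴ = a¹¹, (a⁴)¹⁵ = e.
The smallest positive k with (a⁴)ᵏ = e is 15, so |⟨a⁴⟩| = 15.

Answer: 15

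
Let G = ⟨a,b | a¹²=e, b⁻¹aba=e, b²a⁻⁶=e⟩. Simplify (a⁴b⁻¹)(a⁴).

Compute (a⁴b⁻¹) · (a⁴) by multiplying left to right and reducing via the relations at each step:
  (a⁴b⁻¹) · a⁴ = b⁻¹

Answer: b⁻¹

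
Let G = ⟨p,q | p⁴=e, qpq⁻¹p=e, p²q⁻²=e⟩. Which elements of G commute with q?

⟨q⟩ ⊆ C_G(q) since powers of q commute with q; so |C_G(q)| ≥ |⟨q⟩| = 4.
By orbit–stabilizer, |C_G(q)| = |G| / |conj. class of q| = 8 / 2 = 4.
The 4 elements commuting with q are {e, p², q, q⁻¹}.

Answer: {e, p², q, q⁻¹}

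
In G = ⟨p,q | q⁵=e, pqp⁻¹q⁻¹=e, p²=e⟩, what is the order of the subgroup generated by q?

|⟨q⟩| equals the order of q. Compute successive powers until reaching e:
  q¹ = q, q² = q², q³ = q³, q⁴ = q⁴, q⁵ = e.
The smallest positive k with qᵏ = e is 5, so |⟨q⟩| = 5.

Answer: 5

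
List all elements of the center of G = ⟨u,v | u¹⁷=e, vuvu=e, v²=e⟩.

An element z ∈ Z(G) iff z commutes with every generator.
For example e is central: e·u = u = u·e; e·v = v = v·e.
Whereas u ∉ Z(G) since u·v = uv ≠ u¹⁶v = v·u.
Checking each of the 34 elements this way gives Z(G) = {e}, of order 1.

Answer: {e}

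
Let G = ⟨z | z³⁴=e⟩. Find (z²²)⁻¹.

The order of (z²²) is 17 (smallest k with (z²²)ᵏ = e), so (z²²)⁻¹ = (z²²)¹⁶ = z¹².
Check: (z²²) · (z¹²) → (z²²) · z¹² = e, giving e as required.

Answer: z¹²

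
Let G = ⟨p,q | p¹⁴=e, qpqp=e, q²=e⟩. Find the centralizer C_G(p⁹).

⟨p⁹⟩ ⊆ C_G(p⁹) since powers of p⁹ commute with p⁹; so |C_G(p⁹)| ≥ |⟨p⁹⟩| = 14.
By orbit–stabilizer, |C_G(p⁹)| = |G| / |conj. class of p⁹| = 28 / 2 = 14.
The 14 elements commuting with p⁹ are {e, p, p², p³, p⁴, p⁵, p⁶, p⁷, p⁸, p⁹, p¹⁰, p¹¹, p¹², p¹³}.

Answer: {e, p, p², p³, p⁴, p⁵, p⁶, p⁷, p⁸, p⁹, p¹⁰, p¹¹, p¹², p¹³}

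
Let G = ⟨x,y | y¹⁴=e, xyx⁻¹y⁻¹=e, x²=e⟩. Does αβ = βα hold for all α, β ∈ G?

Each pair of generators commutes: x·y = xy = y·x. Since the generators pairwise commute, every element of G commutes with every other, so G is abelian.

Answer: Yes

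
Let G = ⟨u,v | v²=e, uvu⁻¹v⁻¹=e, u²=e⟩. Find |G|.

Enumerate words in the generators, reducing via the relations: the distinct elements are
  {e, u, v, uv}.
No further products give new elements, so |G| = 4.

Answer: 4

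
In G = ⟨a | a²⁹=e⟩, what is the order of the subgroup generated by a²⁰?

|⟨a²⁰⟩| equals the order of a²⁰. Compute successive powers until reaching e:
  (a²⁰)¹ = a²⁰, (a²⁰)² = a¹¹, (a²⁰)³ = a², (a²⁰)⁴ = a²², (a²⁰)⁵ = a¹³, (a²⁰)⁶ = a⁴, (a²⁰)⁷ = a²⁴, (a²⁰)⁸ = a¹⁵, (a²⁰)⁹ = a⁶, (a²⁰)¹⁰ = a²⁶, (a²⁰)¹¹ = a¹⁷, (a²⁰)¹² = a⁸, (a²⁰)¹³ = a²⁸, (a²⁰)¹⁴ = a¹⁹, (a²⁰)¹⁵ = a¹⁰, (a²⁰)¹⁶ = a, (a²⁰)¹⁷ = a²¹, (a²⁰)¹⁸ = a¹², (a²⁰)¹⁹ = a³, (a²⁰)²⁰ = a²³, (a²⁰)²¹ = a¹⁴, (a²⁰)²² = a⁵, (a²⁰)²³ = a²⁵, (a²⁰)²⁴ = a¹⁶, (a²⁰)²⁵ = a⁷, (a²⁰)²⁶ = a²⁷, (a²⁰)²⁷ = a¹⁸, (a²⁰)²⁸ = a⁹, (a²⁰)²⁹ = e.
The smallest positive k with (a²⁰)ᵏ = e is 29, so |⟨a²⁰⟩| = 29.

Answer: 29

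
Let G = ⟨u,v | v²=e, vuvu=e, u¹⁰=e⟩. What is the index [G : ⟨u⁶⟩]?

First find ord(u⁶) by computing successive powers:
  (u⁶)¹ = u⁶, (u⁶)² = u², (u⁶)³ = u⁸, (u⁶)⁴ = u⁴, (u⁶)⁵ = e.
So |⟨u⁶⟩| = ord(u⁶) = 5. With |G| = 20, by Lagrange [G : ⟨u⁶⟩] = 20/5 = 4.

Answer: 4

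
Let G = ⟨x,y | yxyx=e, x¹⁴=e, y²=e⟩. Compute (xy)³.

Compute successive powers of (xy), reducing at each step:
  (xy)²: (xy) · x = y;   y · y = e
  (xy)³: e · x = x;   x · y = xy

Answer: xy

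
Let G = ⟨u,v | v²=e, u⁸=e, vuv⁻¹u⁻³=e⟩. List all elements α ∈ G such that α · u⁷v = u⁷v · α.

⟨u⁷v⟩ ⊆ C_G(u⁷v) since powers of u⁷v commute with u⁷v; so |C_G(u⁷v)| ≥ |⟨u⁷v⟩| = 4.
By orbit–stabilizer, |C_G(u⁷v)| = |G| / |conj. class of u⁷v| = 16 / 4 = 4.
The 4 elements commuting with u⁷v are {e, u⁴, u³v, u⁷v}.

Answer: {e, u⁴, u³v, u⁷v}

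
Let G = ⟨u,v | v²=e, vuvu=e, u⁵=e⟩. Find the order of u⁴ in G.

Compute successive powers until reaching e:
  (u⁴)¹ = u⁴, (u⁴)² = u³, (u⁴)³ = u², (u⁴)⁴ = u, (u⁴)⁵ = e.
The smallest positive k with (u⁴)ᵏ = e is 5.

Answer: 5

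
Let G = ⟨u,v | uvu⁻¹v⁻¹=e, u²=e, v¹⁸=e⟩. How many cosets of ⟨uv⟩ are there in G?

First find ord(uv) by computing successive powers:
  (uv)¹ = uv, (uv)² = v², (uv)³ = uv³, (uv)⁴ = v⁴, (uv)⁵ = uv⁵, (uv)⁶ = v⁶, (uv)⁷ = uv⁷, (uv)⁸ = v⁸, (uv)⁹ = uv⁹, (uv)¹⁰ = v¹⁰, (uv)¹¹ = uv¹¹, (uv)¹² = v¹², (uv)¹³ = uv¹³, (uv)¹⁴ = v¹⁴, (uv)¹⁵ = uv¹⁵, (uv)¹⁶ = v¹⁶, (uv)¹⁷ = uv¹⁷, (uv)¹⁸ = e.
So |⟨uv⟩| = ord(uv) = 18. With |G| = 36, by Lagrange [G : ⟨uv⟩] = 36/18 = 2.

Answer: 2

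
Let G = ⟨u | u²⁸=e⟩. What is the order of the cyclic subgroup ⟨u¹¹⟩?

|⟨u¹¹⟩| equals the order of u¹¹. Compute successive powers until reaching e:
  (u¹¹)¹ = u¹¹, (u¹¹)² = u²², (u¹¹)³ = u⁵, (u¹¹)⁴ = u¹⁶, (u¹¹)⁵ = u²⁷, (u¹¹)⁶ = u¹⁰, (u¹¹)⁷ = u²¹, (u¹¹)⁸ = u⁴, (u¹¹)⁹ = u¹⁵, (u¹¹)¹⁰ = u²⁶, (u¹¹)¹¹ = u⁹, (u¹¹)¹² = u²⁰, (u¹¹)¹³ = u³, (u¹¹)¹⁴ = u¹⁴, (u¹¹)¹⁵ = u²⁵, (u¹¹)¹⁶ = u⁸, (u¹¹)¹⁷ = u¹⁹, (u¹¹)¹⁸ = u², (u¹¹)¹⁹ = u¹³, (u¹¹)²⁰ = u²⁴, (u¹¹)²¹ = u⁷, (u¹¹)²² = u¹⁸, (u¹¹)²³ = u, (u¹¹)²⁴ = u¹², (u¹¹)²⁵ = u²³, (u¹¹)²⁶ = u⁶, (u¹¹)²⁷ = u¹⁷, (u¹¹)²⁸ = e.
The smallest positive k with (u¹¹)ᵏ = e is 28, so |⟨u¹¹⟩| = 28.

Answer: 28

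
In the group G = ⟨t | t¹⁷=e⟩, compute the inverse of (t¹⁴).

The order of (t¹⁴) is 17 (smallest k with (t¹⁴)ᵏ = e), so (t¹⁴)⁻¹ = (t¹⁴)¹⁶ = t³.
Check: (t¹⁴) · (t³) → (t¹⁴) · t³ = e, giving e as required.

Answer: t³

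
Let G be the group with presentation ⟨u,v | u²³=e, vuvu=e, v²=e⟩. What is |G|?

Enumerate words in the generators, reducing via the relations: the distinct elements are
  {e, u, v, uv, u², u³, u⁴, u⁵, u⁶, u⁷, u⁸, u⁹, u²v, u²², u²¹, u²⁰, u³v, u¹², u¹³, u¹¹, u¹⁰, u¹⁴, u¹⁵, u¹⁶, u¹⁷, u¹⁸, u¹⁹, u⁴v, u⁵v, u⁶v, u⁷v, u⁸v, u⁹v, u²²v, u²¹v, u²⁰v, u¹²v, u¹³v, u¹¹v, u¹⁰v, u¹⁴v, u¹⁵v, u¹⁶v, u¹⁷v, u¹⁸v, u¹⁹v}.
No further products give new elements, so |G| = 46.

Answer: 46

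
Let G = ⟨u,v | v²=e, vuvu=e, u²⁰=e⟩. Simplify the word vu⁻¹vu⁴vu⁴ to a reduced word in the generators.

Multiply left to right, reducing at each step:
  v · u⁻¹ = uv
  (uv) · v = u
  u · u⁴ = u⁵
  (u⁵) · v = u⁵v
  (u⁵v) · u⁴ = uv

Answer: uv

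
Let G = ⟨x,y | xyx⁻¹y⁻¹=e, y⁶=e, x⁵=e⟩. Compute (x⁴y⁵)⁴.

Compute successive powers of (x⁴y⁵), reducing at each step:
  (x⁴y⁵)²: (x⁴y⁵) · x⁴ = x³y⁵;   (x³y⁵) · y⁵ = x³y⁴
  (x⁴y⁵)³: (x³y⁴) · x⁴ = x²y⁴;   (x²y⁴) · y⁵ = x²y³
  (x⁴y⁵)⁴: (x²y³) · x⁴ = xy³;   (xy³) · y⁵ = xy²

Answer: xy²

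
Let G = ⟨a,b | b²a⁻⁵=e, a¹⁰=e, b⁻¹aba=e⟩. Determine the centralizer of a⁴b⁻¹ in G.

⟨a⁴b⁻¹⟩ ⊆ C_G(a⁴b⁻¹) since powers of a⁴b⁻¹ commute with a⁴b⁻¹; so |C_G(a⁴b⁻¹)| ≥ |⟨a⁴b⁻¹⟩| = 4.
By orbit–stabilizer, |C_G(a⁴b⁻¹)| = |G| / |conj. class of a⁴b⁻¹| = 20 / 5 = 4.
The 4 elements commuting with a⁴b⁻¹ are {e, a⁵, a⁴b, a⁴b⁻¹}.

Answer: {e, a⁵, a⁴b, a⁴b⁻¹}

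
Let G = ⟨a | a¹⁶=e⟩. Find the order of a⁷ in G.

Compute successive powers until reaching e:
  (a⁷)¹ = a⁷, (a⁷)² = a¹⁴, (a⁷)³ = a⁵, (a⁷)⁴ = a¹², (a⁷)⁵ = a³, (a⁷)⁶ = a¹⁰, (a⁷)⁷ = a, (a⁷)⁸ = a⁸, (a⁷)⁹ = a¹⁵, (a⁷)¹⁰ = a⁶, (a⁷)¹¹ = a¹³, (a⁷)¹² = a⁴, (a⁷)¹³ = a¹¹, (a⁷)¹⁴ = a², (a⁷)¹⁵ = a⁹, (a⁷)¹⁶ = e.
The smallest positive k with (a⁷)ᵏ = e is 16.

Answer: 16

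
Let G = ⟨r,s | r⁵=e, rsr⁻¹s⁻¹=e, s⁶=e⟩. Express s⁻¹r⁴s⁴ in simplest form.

Multiply left to right, reducing at each step:
  (s⁵) · r⁴ = r⁴s⁵
  (r⁴s⁵) · s⁴ = r⁴s³

Answer: r⁴s³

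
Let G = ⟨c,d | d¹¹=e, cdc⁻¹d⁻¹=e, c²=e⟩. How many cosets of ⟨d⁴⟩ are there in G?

First find ord(d⁴) by computing successive powers:
  (d⁴)¹ = d⁴, (d⁴)² = d⁸, (d⁴)³ = d, (d⁴)⁴ = d⁵, (d⁴)⁵ = d⁹, (d⁴)⁶ = d², (d⁴)⁷ = d⁶, (d⁴)⁸ = d¹⁰, (d⁴)⁹ = d³, (d⁴)¹⁰ = d⁷, (d⁴)¹¹ = e.
So |⟨d⁴⟩| = ord(d⁴) = 11. With |G| = 22, by Lagrange [G : ⟨d⁴⟩] = 22/11 = 2.

Answer: 2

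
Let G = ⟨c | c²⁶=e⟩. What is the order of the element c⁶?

Compute successive powers until reaching e:
  (c⁶)¹ = c⁶, (c⁶)² = c¹², (c⁶)³ = c¹⁸, (c⁶)⁴ = c²⁴, (c⁶)⁵ = c⁴, (c⁶)⁶ = c¹⁰, (c⁶)⁷ = c¹⁶, (c⁶)⁸ = c²², (c⁶)⁹ = c², (c⁶)¹⁰ = c⁸, (c⁶)¹¹ = c¹⁴, (c⁶)¹² = c²⁰, (c⁶)¹³ = e.
The smallest positive k with (c⁶)ᵏ = e is 13.

Answer: 13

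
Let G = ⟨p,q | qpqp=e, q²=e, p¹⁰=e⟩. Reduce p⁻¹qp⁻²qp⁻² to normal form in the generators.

Multiply left to right, reducing at each step:
  (p⁹) · q = p⁹q
  (p⁹q) · p⁻² = pq
  (pq) · q = p
  p · p⁻² = p⁹

Answer: p⁹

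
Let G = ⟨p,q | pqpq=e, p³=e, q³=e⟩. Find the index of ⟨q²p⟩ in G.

First find ord(q²p) by computing successive powers:
  (q²p)¹ = q²p, (q²p)² = p²q, (q²p)³ = e.
So |⟨q²p⟩| = ord(q²p) = 3. With |G| = 12, by Lagrange [G : ⟨q²p⟩] = 12/3 = 4.

Answer: 4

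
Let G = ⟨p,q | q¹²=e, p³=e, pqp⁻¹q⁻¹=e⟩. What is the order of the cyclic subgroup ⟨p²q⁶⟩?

|⟨p²q⁶⟩| equals the order of p²q⁶. Compute successive powers until reaching e:
  (p²q⁶)¹ = p²q⁶, (p²q⁶)² = p, (p²q⁶)³ = q⁶, (p²q⁶)⁴ = p², (p²q⁶)⁵ = pq⁶, (p²q⁶)⁶ = e.
The smallest positive k with (p²q⁶)ᵏ = e is 6, so |⟨p²q⁶⟩| = 6.

Answer: 6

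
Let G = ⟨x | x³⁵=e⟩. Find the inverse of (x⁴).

The order of (x⁴) is 35 (smallest k with (x⁴)ᵏ = e), so (x⁴)⁻¹ = (x⁴)³⁴ = x³¹.
Check: (x⁴) · (x³¹) → (x⁴) · x³¹ = e, giving e as required.

Answer: x³¹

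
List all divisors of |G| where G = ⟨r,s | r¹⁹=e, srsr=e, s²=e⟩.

|G| = 38 = 2 · 19. By Lagrange's theorem the order of any subgroup divides 38; the divisors of 38 are 1, 2, 19, 38.

Answer: 1, 2, 19, 38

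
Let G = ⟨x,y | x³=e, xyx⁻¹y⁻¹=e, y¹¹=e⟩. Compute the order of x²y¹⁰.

Compute successive powers until reaching e:
  (x²y¹⁰)¹ = x²y¹⁰, (x²y¹⁰)² = xy⁹, (x²y¹⁰)³ = y⁸, (x²y¹⁰)⁴ = x²y⁷, (x²y¹⁰)⁵ = xy⁶, (x²y¹⁰)⁶ = y⁵, (x²y¹⁰)⁷ = x²y⁴, (x²y¹⁰)⁸ = xy³, (x²y¹⁰)⁹ = y², (x²y¹⁰)¹⁰ = x²y, (x²y¹⁰)¹¹ = x, (x²y¹⁰)¹² = y¹⁰, (x²y¹⁰)¹³ = x²y⁹, (x²y¹⁰)¹⁴ = xy⁸, (x²y¹⁰)¹⁵ = y⁷, (x²y¹⁰)¹⁶ = x²y⁶, (x²y¹⁰)¹⁷ = xy⁵, (x²y¹⁰)¹⁸ = y⁴, (x²y¹⁰)¹⁹ = x²y³, (x²y¹⁰)²⁰ = xy², (x²y¹⁰)²¹ = y, (x²y¹⁰)²² = x², (x²y¹⁰)²³ = xy¹⁰, (x²y¹⁰)²⁴ = y⁹, (x²y¹⁰)²⁵ = x²y⁸, (x²y¹⁰)²⁶ = xy⁷, (x²y¹⁰)²⁷ = y⁶, (x²y¹⁰)²⁸ = x²y⁵, (x²y¹⁰)²⁹ = xy⁴, (x²y¹⁰)³⁰ = y³, (x²y¹⁰)³¹ = x²y², (x²y¹⁰)³² = xy, (x²y¹⁰)³³ = e.
The smallest positive k with (x²y¹⁰)ᵏ = e is 33.

Answer: 33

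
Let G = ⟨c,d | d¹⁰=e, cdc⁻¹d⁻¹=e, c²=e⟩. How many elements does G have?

Enumerate words in the generators, reducing via the relations: the distinct elements are
  {c, d, e, cd, d², d³, d⁴, d⁵, d⁶, d⁷, d⁸, d⁹, cd², cd³, cd⁴, cd⁵, cd⁶, cd⁷, cd⁸, cd⁹}.
No further products give new elements, so |G| = 20.

Answer: 20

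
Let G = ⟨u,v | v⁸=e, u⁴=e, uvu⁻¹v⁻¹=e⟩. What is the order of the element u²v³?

Compute successive powers until reaching e:
  (u²v³)¹ = u²v³, (u²v³)² = v⁶, (u²v³)³ = u²v, (u²v³)⁴ = v⁴, (u²v³)⁵ = u²v⁷, (u²v³)⁶ = v², (u²v³)⁷ = u²v⁵, (u²v³)⁸ = e.
The smallest positive k with (u²v³)ᵏ = e is 8.

Answer: 8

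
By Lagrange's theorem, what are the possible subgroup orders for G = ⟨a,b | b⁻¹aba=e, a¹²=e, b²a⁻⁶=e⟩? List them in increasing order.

|G| = 24 = 2³ · 3. By Lagrange's theorem the order of any subgroup divides 24; the divisors of 24 are 1, 2, 3, 4, 6, 8, 12, 24.

Answer: 1, 2, 3, 4, 6, 8, 12, 24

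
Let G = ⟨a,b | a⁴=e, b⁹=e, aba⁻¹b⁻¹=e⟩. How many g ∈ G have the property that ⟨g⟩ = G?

G is cyclic of order 36. An element generates G iff its order is 36, and a cyclic group of order 36 has exactly φ(36) = 12 such elements.

Answer: 12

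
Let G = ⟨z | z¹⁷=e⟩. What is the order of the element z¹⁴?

Compute successive powers until reaching e:
  (z¹⁴)¹ = z¹⁴, (z¹⁴)² = z¹¹, (z¹⁴)³ = z⁸, (z¹⁴)⁴ = z⁵, (z¹⁴)⁵ = z², (z¹⁴)⁶ = z¹⁶, (z¹⁴)⁷ = z¹³, (z¹⁴)⁸ = z¹⁰, (z¹⁴)⁹ = z⁷, (z¹⁴)¹⁰ = z⁴, (z¹⁴)¹¹ = z, (z¹⁴)¹² = z¹⁵, (z¹⁴)¹³ = z¹², (z¹⁴)¹⁴ = z⁹, (z¹⁴)¹⁵ = z⁶, (z¹⁴)¹⁶ = z³, (z¹⁴)¹⁷ = e.
The smallest positive k with (z¹⁴)ᵏ = e is 17.

Answer: 17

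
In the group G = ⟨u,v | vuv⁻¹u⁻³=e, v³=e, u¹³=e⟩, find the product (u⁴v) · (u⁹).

Compute (u⁴v) · (u⁹) by multiplying left to right and reducing via the relations at each step:
  (u⁴v) · u⁹ = u⁵v

Answer: u⁵v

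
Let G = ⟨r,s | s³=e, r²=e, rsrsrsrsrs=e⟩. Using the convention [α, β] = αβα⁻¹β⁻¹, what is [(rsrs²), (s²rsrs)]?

[(rsrs²), (s²rsrs)] = (rsrs²)·(s²rsrs)·(rsrs²)⁻¹·(s²rsrs)⁻¹.
  (rsrs²) · (s²rsrs) = s²r
  (s²r) · (srs²r) = s²rsrs²r
  (s²rsrs²r) · (s²rs²rs) = rsrsr

Answer: rsrsr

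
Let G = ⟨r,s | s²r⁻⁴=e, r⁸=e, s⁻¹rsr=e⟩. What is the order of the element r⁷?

Compute successive powers until reaching e:
  (r⁷)¹ = r⁷, (r⁷)² = r⁶, (r⁷)³ = r⁵, (r⁷)⁴ = r⁴, (r⁷)⁵ = r³, (r⁷)⁶ = r², (r⁷)⁷ = r, (r⁷)⁸ = e.
The smallest positive k with (r⁷)ᵏ = e is 8.

Answer: 8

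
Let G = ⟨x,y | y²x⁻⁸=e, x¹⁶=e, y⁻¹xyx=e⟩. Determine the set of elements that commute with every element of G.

An element z ∈ Z(G) iff z commutes with every generator.
For example x⁸ is central: (x⁸)·x = x⁹ = x·(x⁸); (x⁸)·y = y⁻¹ = y·(x⁸).
Whereas x ∉ Z(G) since x·y = xy ≠ x⁷y⁻¹ = y·x.
Checking each of the 32 elements this way gives Z(G) = {e, x⁸}, of order 2.

Answer: {e, x⁸}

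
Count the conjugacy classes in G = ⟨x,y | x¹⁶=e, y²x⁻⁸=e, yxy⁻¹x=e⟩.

The conjugacy classes (representative and size) are:
  [e] (size 1), [x] (size 2), [x¹⁴] (size 2), [x¹³] (size 2), [x¹²] (size 2), [x⁵] (size 2), [x¹⁰] (size 2), [x⁷] (size 2), [x⁸] (size 1), [y⁻¹] (size 8), [x⁷y⁻¹] (size 8).
Class equation: 1 + 2 + 2 + 2 + 2 + 2 + 2 + 2 + 1 + 8 + 8 = 32 = |G|. So G has 11 conjugacy classes.

Answer: 11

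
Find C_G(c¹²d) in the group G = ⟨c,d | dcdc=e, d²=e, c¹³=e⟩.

⟨c¹²d⟩ ⊆ C_G(c¹²d) since powers of c¹²d commute with c¹²d; so |C_G(c¹²d)| ≥ |⟨c¹²d⟩| = 2.
By orbit–stabilizer, |C_G(c¹²d)| = |G| / |conj. class of c¹²d| = 26 / 13 = 2.
The 2 elements commuting with c¹²d are {e, c¹²d}.

Answer: {e, c¹²d}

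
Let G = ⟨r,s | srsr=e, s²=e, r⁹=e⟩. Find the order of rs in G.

Compute successive powers until reaching e:
  (rs)¹ = rs, (rs)² = e.
The smallest positive k with (rs)ᵏ = e is 2.

Answer: 2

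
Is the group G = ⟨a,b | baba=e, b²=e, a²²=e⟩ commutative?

a·b = ab but b·a = a²¹b, so a·b ≠ b·a and G is not abelian.

Answer: No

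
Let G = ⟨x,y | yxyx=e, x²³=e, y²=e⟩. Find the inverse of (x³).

The order of (x³) is 23 (smallest k with (x³)ᵏ = e), so (x³)⁻¹ = (x³)²² = x²⁰.
Check: (x³) · (x²⁰) → (x³) · x²⁰ = e, giving e as required.

Answer: x²⁰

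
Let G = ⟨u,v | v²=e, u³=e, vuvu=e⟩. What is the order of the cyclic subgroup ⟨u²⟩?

|⟨u²⟩| equals the order of u². Compute successive powers until reaching e:
  (u²)¹ = u², (u²)² = u, (u²)³ = e.
The smallest positive k with (u²)ᵏ = e is 3, so |⟨u²⟩| = 3.

Answer: 3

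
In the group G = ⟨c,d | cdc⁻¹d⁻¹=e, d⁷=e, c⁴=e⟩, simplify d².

Compute successive powers of d, reducing at each step:
  d²: d · d = d²

Answer: d²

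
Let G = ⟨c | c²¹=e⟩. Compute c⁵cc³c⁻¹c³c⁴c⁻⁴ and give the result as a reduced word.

Multiply left to right, reducing at each step:
  (c⁵) · c = c⁶
  (c⁶) · c³ = c⁹
  (c⁹) · c⁻¹ = c⁸
  (c⁸) · c³ = c¹¹
  (c¹¹) · c⁴ = c¹⁵
  (c¹⁵) · c⁻⁴ = c¹¹

Answer: c¹¹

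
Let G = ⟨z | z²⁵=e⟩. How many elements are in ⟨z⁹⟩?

|⟨z⁹⟩| equals the order of z⁹. Compute successive powers until reaching e:
  (z⁹)¹ = z⁹, (z⁹)² = z¹⁸, (z⁹)³ = z², (z⁹)⁴ = z¹¹, (z⁹)⁵ = z²⁰, (z⁹)⁶ = z⁴, (z⁹)⁷ = z¹³, (z⁹)⁸ = z²², (z⁹)⁹ = z⁶, (z⁹)¹⁰ = z¹⁵, (z⁹)¹¹ = z²⁴, (z⁹)¹² = z⁸, (z⁹)¹³ = z¹⁷, (z⁹)¹⁴ = z, (z⁹)¹⁵ = z¹⁰, (z⁹)¹⁶ = z¹⁹, (z⁹)¹⁷ = z³, (z⁹)¹⁸ = z¹², (z⁹)¹⁹ = z²¹, (z⁹)²⁰ = z⁵, (z⁹)²¹ = z¹⁴, (z⁹)²² = z²³, (z⁹)²³ = z⁷, (z⁹)²⁴ = z¹⁶, (z⁹)²⁵ = e.
The smallest positive k with (z⁹)ᵏ = e is 25, so |⟨z⁹⟩| = 25.

Answer: 25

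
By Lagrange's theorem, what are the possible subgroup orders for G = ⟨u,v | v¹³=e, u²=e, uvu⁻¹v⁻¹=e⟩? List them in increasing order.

|G| = 26 = 2 · 13. By Lagrange's theorem the order of any subgroup divides 26; the divisors of 26 are 1, 2, 13, 26.

Answer: 1, 2, 13, 26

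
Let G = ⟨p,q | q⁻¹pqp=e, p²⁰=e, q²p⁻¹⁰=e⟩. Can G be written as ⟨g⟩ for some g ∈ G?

Every cyclic group is abelian. But p·q = pq while q·p = p⁹q⁻¹, so p·q ≠ q·p and G is not abelian. Hence G is not cyclic.

Answer: No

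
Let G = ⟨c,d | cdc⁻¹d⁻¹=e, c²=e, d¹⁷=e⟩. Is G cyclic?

|G| = 34. The element cd has order 34 (its powers give 34 distinct elements), so ⟨cd⟩ = G and G is cyclic.

Answer: Yes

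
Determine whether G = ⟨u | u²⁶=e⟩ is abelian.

G has a single generator, so G is cyclic and hence abelian.

Answer: Yes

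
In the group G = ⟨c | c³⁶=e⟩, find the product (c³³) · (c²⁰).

Compute (c³³) · (c²⁰) by multiplying left to right and reducing via the relations at each step:
  (c³³) · c²⁰ = c¹⁷

Answer: c¹⁷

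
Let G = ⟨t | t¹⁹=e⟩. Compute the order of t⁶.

Compute successive powers until reaching e:
  (t⁶)¹ = t⁶, (t⁶)² = t¹², (t⁶)³ = t¹⁸, (t⁶)⁴ = t⁵, (t⁶)⁵ = t¹¹, (t⁶)⁶ = t¹⁷, (t⁶)⁷ = t⁴, (t⁶)⁸ = t¹⁰, (t⁶)⁹ = t¹⁶, (t⁶)¹⁰ = t³, (t⁶)¹¹ = t⁹, (t⁶)¹² = t¹⁵, (t⁶)¹³ = t², (t⁶)¹⁴ = t⁸, (t⁶)¹⁵ = t¹⁴, (t⁶)¹⁶ = t, (t⁶)¹⁷ = t⁷, (t⁶)¹⁸ = t¹³, (t⁶)¹⁹ = e.
The smallest positive k with (t⁶)ᵏ = e is 19.

Answer: 19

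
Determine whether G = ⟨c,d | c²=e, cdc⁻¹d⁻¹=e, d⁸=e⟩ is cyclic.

|G| = 16, but the maximum element order in G is 8 < 16. No single element generates all of G, so G is not cyclic.

Answer: No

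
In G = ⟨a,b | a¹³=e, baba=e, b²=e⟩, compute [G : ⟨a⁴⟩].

First find ord(a⁴) by computing successive powers:
  (a⁴)¹ = a⁴, (a⁴)² = a⁸, (a⁴)³ = a¹², (a⁴)⁴ = a³, (a⁴)⁵ = a⁷, (a⁴)⁶ = a¹¹, (a⁴)⁷ = a², (a⁴)⁸ = a⁶, (a⁴)⁹ = a¹⁰, (a⁴)¹⁰ = a, (a⁴)¹¹ = a⁵, (a⁴)¹² = a⁹, (a⁴)¹³ = e.
So |⟨a⁴⟩| = ord(a⁴) = 13. With |G| = 26, by Lagrange [G : ⟨a⁴⟩] = 26/13 = 2.

Answer: 2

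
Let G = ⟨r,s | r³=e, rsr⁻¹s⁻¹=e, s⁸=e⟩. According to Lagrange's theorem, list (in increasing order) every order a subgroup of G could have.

|G| = 24 = 2³ · 3. By Lagrange's theorem the order of any subgroup divides 24; the divisors of 24 are 1, 2, 3, 4, 6, 8, 12, 24.

Answer: 1, 2, 3, 4, 6, 8, 12, 24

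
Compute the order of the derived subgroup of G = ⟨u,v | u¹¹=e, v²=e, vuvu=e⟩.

G' = [G, G] is generated by all commutators. The generator-pair commutators are: [u, v] = u².
The subgroup they normally generate is {e, u, u², u³, u⁴, u⁵, u⁶, u⁷, u⁸, u⁹, u¹⁰}, of order 11.
Check: |G/G'| = 22/11 = 2 is the order of the abelianisation.

Answer: 11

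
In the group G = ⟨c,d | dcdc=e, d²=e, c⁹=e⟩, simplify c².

Compute successive powers of c, reducing at each step:
  c²: c · c = c²

Answer: c²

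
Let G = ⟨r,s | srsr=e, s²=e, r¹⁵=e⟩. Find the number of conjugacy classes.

The conjugacy classes (representative and size) are:
  [e] (size 1), [r¹⁴] (size 2), [r²] (size 2), [r³] (size 2), [r⁴] (size 2), [r¹⁰] (size 2), [r⁹] (size 2), [r⁷] (size 2), [r¹³s] (size 15).
Class equation: 1 + 2 + 2 + 2 + 2 + 2 + 2 + 2 + 15 = 30 = |G|. So G has 9 conjugacy classes.

Answer: 9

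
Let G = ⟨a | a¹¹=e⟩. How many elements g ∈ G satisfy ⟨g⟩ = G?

G is cyclic of order 11. An element generates G iff its order is 11, and a cyclic group of order 11 has exactly φ(11) = 10 such elements.

Answer: 10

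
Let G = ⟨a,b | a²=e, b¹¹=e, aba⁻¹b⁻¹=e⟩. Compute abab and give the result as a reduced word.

Multiply left to right, reducing at each step:
  a · b = ab
  (ab) · a = b
  b · b = b²

Answer: b²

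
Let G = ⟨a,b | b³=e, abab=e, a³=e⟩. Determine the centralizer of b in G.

⟨b⟩ ⊆ C_G(b) since powers of b commute with b; so |C_G(b)| ≥ |⟨b⟩| = 3.
By orbit–stabilizer, |C_G(b)| = |G| / |conj. class of b| = 12 / 4 = 3.
The 3 elements commuting with b are {e, b, b²}.

Answer: {e, b, b²}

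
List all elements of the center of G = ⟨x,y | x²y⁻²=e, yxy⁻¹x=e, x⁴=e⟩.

An element z ∈ Z(G) iff z commutes with every generator.
For example x² is central: (x²)·x = x³ = x·(x²); (x²)·y = y⁻¹ = y·(x²).
Whereas x ∉ Z(G) since x·y = xy ≠ xy⁻¹ = y·x.
Checking each of the 8 elements this way gives Z(G) = {e, x²}, of order 2.

Answer: {e, x²}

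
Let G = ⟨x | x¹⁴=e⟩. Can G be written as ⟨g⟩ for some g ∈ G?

|G| = 14. The element x has order 14 (its powers give 14 distinct elements), so ⟨x⟩ = G and G is cyclic.

Answer: Yes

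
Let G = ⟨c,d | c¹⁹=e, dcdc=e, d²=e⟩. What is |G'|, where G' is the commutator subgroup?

G' = [G, G] is generated by all commutators. The generator-pair commutators are: [c, d] = c².
The subgroup they normally generate is {e, c, c², c³, c⁴, c⁵, c⁶, c⁷, c⁸, c⁹, c¹⁰, c¹¹, c¹², c¹³, c¹⁴, c¹⁵, c¹⁶, c¹⁷, c¹⁸}, of order 19.
Check: |G/G'| = 38/19 = 2 is the order of the abelianisation.

Answer: 19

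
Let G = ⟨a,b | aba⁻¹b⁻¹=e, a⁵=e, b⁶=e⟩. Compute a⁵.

Compute successive powers of a, reducing at each step:
  a²: a · a = a²
  a³: (a²) · a = a³
  a⁴: (a³) · a = a⁴
  a⁵: (a⁴) · a = e

Answer: e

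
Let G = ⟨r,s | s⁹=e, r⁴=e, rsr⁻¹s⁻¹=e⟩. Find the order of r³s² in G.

Compute successive powers until reaching e:
  (r³s²)¹ = r³s², (r³s²)² = r²s⁴, (r³s²)³ = rs⁶, (r³s²)⁴ = s⁸, (r³s²)⁵ = r³s, (r³s²)⁶ = r²s³, (r³s²)⁷ = rs⁵, (r³s²)⁸ = s⁷, (r³s²)⁹ = r³, (r³s²)¹⁰ = r²s², (r³s²)¹¹ = rs⁴, (r³s²)¹² = s⁶, (r³s²)¹³ = r³s⁸, (r³s²)¹⁴ = r²s, (r³s²)¹⁵ = rs³, (r³s²)¹⁶ = s⁵, (r³s²)¹⁷ = r³s⁷, (r³s²)¹⁸ = r², (r³s²)¹⁹ = rs², (r³s²)²⁰ = s⁴, (r³s²)²¹ = r³s⁶, (r³s²)²² = r²s⁸, (r³s²)²³ = rs, (r³s²)²⁴ = s³, (r³s²)²⁵ = r³s⁵, (r³s²)²⁶ = r²s⁷, (r³s²)²⁷ = r, (r³s²)²⁸ = s², (r³s²)²⁹ = r³s⁴, (r³s²)³⁰ = r²s⁶, (r³s²)³¹ = rs⁸, (r³s²)³² = s, (r³s²)³³ = r³s³, (r³s²)³⁴ = r²s⁵, (r³s²)³⁵ = rs⁷, (r³s²)³⁶ = e.
The smallest positive k with (r³s²)ᵏ = e is 36.

Answer: 36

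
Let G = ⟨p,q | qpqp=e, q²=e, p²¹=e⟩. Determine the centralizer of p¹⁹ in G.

⟨p¹⁹⟩ ⊆ C_G(p¹⁹) since powers of p¹⁹ commute with p¹⁹; so |C_G(p¹⁹)| ≥ |⟨p¹⁹⟩| = 21.
By orbit–stabilizer, |C_G(p¹⁹)| = |G| / |conj. class of p¹⁹| = 42 / 2 = 21.
The 21 elements commuting with p¹⁹ are {e, p, p², p³, p⁴, p⁵, p⁶, p⁷, p⁸, p⁹, p¹⁰, p¹¹, p¹², p¹³, p¹⁴, p¹⁵, p¹⁶, p¹⁷, p¹⁸, p¹⁹, p²⁰}.

Answer: {e, p, p², p³, p⁴, p⁵, p⁶, p⁷, p⁸, p⁹, p¹⁰, p¹¹, p¹², p¹³, p¹⁴, p¹⁵, p¹⁶, p¹⁷, p¹⁸, p¹⁹, p²⁰}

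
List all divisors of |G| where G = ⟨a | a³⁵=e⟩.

|G| = 35 = 5 · 7. By Lagrange's theorem the order of any subgroup divides 35; the divisors of 35 are 1, 5, 7, 35.

Answer: 1, 5, 7, 35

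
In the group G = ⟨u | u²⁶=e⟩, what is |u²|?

Compute successive powers until reaching e:
  (u²)¹ = u², (u²)² = u⁴, (u²)³ = u⁶, (u²)⁴ = u⁸, (u²)⁵ = u¹⁰, (u²)⁶ = u¹², (u²)⁷ = u¹⁴, (u²)⁸ = u¹⁶, (u²)⁹ = u¹⁸, (u²)¹⁰ = u²⁰, (u²)¹¹ = u²², (u²)¹² = u²⁴, (u²)¹³ = e.
The smallest positive k with (u²)ᵏ = e is 13.

Answer: 13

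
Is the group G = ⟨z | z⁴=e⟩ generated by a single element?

|G| = 4. The element z has order 4 (its powers give 4 distinct elements), so ⟨z⟩ = G and G is cyclic.

Answer: Yes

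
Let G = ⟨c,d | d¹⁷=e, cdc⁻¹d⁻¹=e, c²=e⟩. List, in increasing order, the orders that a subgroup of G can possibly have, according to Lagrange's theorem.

|G| = 34 = 2 · 17. By Lagrange's theorem the order of any subgroup divides 34; the divisors of 34 are 1, 2, 17, 34.

Answer: 1, 2, 17, 34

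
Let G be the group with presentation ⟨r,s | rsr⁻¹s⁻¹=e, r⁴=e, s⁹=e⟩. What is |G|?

Enumerate words in the generators, reducing via the relations: the distinct elements are
  {e, r, s, rs, r², r³, s², s³, s⁴, s⁵, s⁶, s⁷, s⁸, rs², rs³, rs⁴, rs⁵, rs⁶, rs⁷, rs⁸, r²s, r³s, r²s², r²s³, r²s⁴, r²s⁵, r²s⁶, r²s⁷, r²s⁸, r³s², r³s³, r³s⁴, r³s⁵, r³s⁶, r³s⁷, r³s⁸}.
No further products give new elements, so |G| = 36.

Answer: 36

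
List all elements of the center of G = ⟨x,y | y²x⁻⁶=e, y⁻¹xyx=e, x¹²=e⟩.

An element z ∈ Z(G) iff z commutes with every generator.
For example x⁶ is central: (x⁶)·x = x⁷ = x·(x⁶); (x⁶)·y = y⁻¹ = y·(x⁶).
Whereas x ∉ Z(G) since x·y = xy ≠ x⁵y⁻¹ = y·x.
Checking each of the 24 elements this way gives Z(G) = {e, x⁶}, of order 2.

Answer: {e, x⁶}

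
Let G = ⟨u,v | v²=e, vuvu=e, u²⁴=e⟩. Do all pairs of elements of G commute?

u·v = uv but v·u = u²³v, so u·v ≠ v·u and G is not abelian.

Answer: No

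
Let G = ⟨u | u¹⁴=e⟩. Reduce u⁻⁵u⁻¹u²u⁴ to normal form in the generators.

Multiply left to right, reducing at each step:
  (u⁹) · u⁻¹ = u⁸
  (u⁸) · u² = u¹⁰
  (u¹⁰) · u⁴ = e

Answer: e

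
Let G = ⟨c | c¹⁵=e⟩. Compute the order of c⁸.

Compute successive powers until reaching e:
  (c⁸)¹ = c⁸, (c⁸)² = c, (c⁸)³ = c⁹, (c⁸)⁴ = c², (c⁸)⁵ = c¹⁰, (c⁸)⁶ = c³, (c⁸)⁷ = c¹¹, (c⁸)⁸ = c⁴, (c⁸)⁹ = c¹², (c⁸)¹⁰ = c⁵, (c⁸)¹¹ = c¹³, (c⁸)¹² = c⁶, (c⁸)¹³ = c¹⁴, (c⁸)¹⁴ = c⁷, (c⁸)¹⁵ = e.
The smallest positive k with (c⁸)ᵏ = e is 15.

Answer: 15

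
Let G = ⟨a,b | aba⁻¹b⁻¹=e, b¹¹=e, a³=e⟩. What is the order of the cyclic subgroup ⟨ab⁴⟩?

|⟨ab⁴⟩| equals the order of ab⁴. Compute successive powers until reaching e:
  (ab⁴)¹ = ab⁴, (ab⁴)² = a²b⁸, (ab⁴)³ = b, (ab⁴)⁴ = ab⁵, (ab⁴)⁵ = a²b⁹, (ab⁴)⁶ = b², (ab⁴)⁷ = ab⁶, (ab⁴)⁸ = a²b¹⁰, (ab⁴)⁹ = b³, (ab⁴)¹⁰ = ab⁷, (ab⁴)¹¹ = a², (ab⁴)¹² = b⁴, (ab⁴)¹³ = ab⁸, (ab⁴)¹⁴ = a²b, (ab⁴)¹⁵ = b⁵, (ab⁴)¹⁶ = ab⁹, (ab⁴)¹⁷ = a²b², (ab⁴)¹⁸ = b⁶, (ab⁴)¹⁹ = ab¹⁰, (ab⁴)²⁰ = a²b³, (ab⁴)²¹ = b⁷, (ab⁴)²² = a, (ab⁴)²³ = a²b⁴, (ab⁴)²⁴ = b⁸, (ab⁴)²⁵ = ab, (ab⁴)²⁶ = a²b⁵, (ab⁴)²⁷ = b⁹, (ab⁴)²⁸ = ab², (ab⁴)²⁹ = a²b⁶, (ab⁴)³⁰ = b¹⁰, (ab⁴)³¹ = ab³, (ab⁴)³² = a²b⁷, (ab⁴)³³ = e.
The smallest positive k with (ab⁴)ᵏ = e is 33, so |⟨ab⁴⟩| = 33.

Answer: 33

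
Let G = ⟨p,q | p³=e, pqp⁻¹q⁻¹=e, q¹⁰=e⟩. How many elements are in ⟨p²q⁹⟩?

|⟨p²q⁹⟩| equals the order of p²q⁹. Compute successive powers until reaching e:
  (p²q⁹)¹ = p²q⁹, (p²q⁹)² = pq⁸, (p²q⁹)³ = q⁷, (p²q⁹)⁴ = p²q⁶, (p²q⁹)⁵ = pq⁵, (p²q⁹)⁶ = q⁴, (p²q⁹)⁷ = p²q³, (p²q⁹)⁸ = pq², (p²q⁹)⁹ = q, (p²q⁹)¹⁰ = p², (p²q⁹)¹¹ = pq⁹, (p²q⁹)¹² = q⁸, (p²q⁹)¹³ = p²q⁷, (p²q⁹)¹⁴ = pq⁶, (p²q⁹)¹⁵ = q⁵, (p²q⁹)¹⁶ = p²q⁴, (p²q⁹)¹⁷ = pq³, (p²q⁹)¹⁸ = q², (p²q⁹)¹⁹ = p²q, (p²q⁹)²⁰ = p, (p²q⁹)²¹ = q⁹, (p²q⁹)²² = p²q⁸, (p²q⁹)²³ = pq⁷, (p²q⁹)²⁴ = q⁶, (p²q⁹)²⁵ = p²q⁵, (p²q⁹)²⁶ = pq⁴, (p²q⁹)²⁷ = q³, (p²q⁹)²⁸ = p²q², (p²q⁹)²⁹ = pq, (p²q⁹)³⁰ = e.
The smallest positive k with (p²q⁹)ᵏ = e is 30, so |⟨p²q⁹⟩| = 30.

Answer: 30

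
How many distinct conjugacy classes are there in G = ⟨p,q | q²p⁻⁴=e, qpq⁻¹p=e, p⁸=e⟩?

The conjugacy classes (representative and size) are:
  [e] (size 1), [p⁷] (size 2), [p²] (size 2), [p⁵] (size 2), [p⁴] (size 1), [p²q⁻¹] (size 4), [p³q] (size 4).
Class equation: 1 + 2 + 2 + 2 + 1 + 4 + 4 = 16 = |G|. So G has 7 conjugacy classes.

Answer: 7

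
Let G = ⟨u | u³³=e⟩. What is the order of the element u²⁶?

Compute successive powers until reaching e:
  (u²⁶)¹ = u²⁶, (u²⁶)² = u¹⁹, (u²⁶)³ = u¹², (u²⁶)⁴ = u⁵, (u²⁶)⁵ = u³¹, (u²⁶)⁶ = u²⁴, (u²⁶)⁷ = u¹⁷, (u²⁶)⁸ = u¹⁰, (u²⁶)⁹ = u³, (u²⁶)¹⁰ = u²⁹, (u²⁶)¹¹ = u²², (u²⁶)¹² = u¹⁵, (u²⁶)¹³ = u⁸, (u²⁶)¹⁴ = u, (u²⁶)¹⁵ = u²⁷, (u²⁶)¹⁶ = u²⁰, (u²⁶)¹⁷ = u¹³, (u²⁶)¹⁸ = u⁶, (u²⁶)¹⁹ = u³², (u²⁶)²⁰ = u²⁵, (u²⁶)²¹ = u¹⁸, (u²⁶)²² = u¹¹, (u²⁶)²³ = u⁴, (u²⁶)²⁴ = u³⁰, (u²⁶)²⁵ = u²³, (u²⁶)²⁶ = u¹⁶, (u²⁶)²⁷ = u⁹, (u²⁶)²⁸ = u², (u²⁶)²⁹ = u²⁸, (u²⁶)³⁰ = u²¹, (u²⁶)³¹ = u¹⁴, (u²⁶)³² = u⁷, (u²⁶)³³ = e.
The smallest positive k with (u²⁶)ᵏ = e is 33.

Answer: 33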